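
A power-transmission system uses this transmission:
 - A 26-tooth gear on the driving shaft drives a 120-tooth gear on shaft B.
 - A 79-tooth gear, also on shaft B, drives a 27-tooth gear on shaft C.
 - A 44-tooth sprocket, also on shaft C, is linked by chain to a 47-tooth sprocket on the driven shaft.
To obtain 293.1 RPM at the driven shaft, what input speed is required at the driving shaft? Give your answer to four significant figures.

Overall ratio R = 4.6154 × 0.34177 × 1.0682 = 1.685.
Required input speed = output speed × R = 293.1 × 1.685 = 493.86 RPM.

493.9 RPM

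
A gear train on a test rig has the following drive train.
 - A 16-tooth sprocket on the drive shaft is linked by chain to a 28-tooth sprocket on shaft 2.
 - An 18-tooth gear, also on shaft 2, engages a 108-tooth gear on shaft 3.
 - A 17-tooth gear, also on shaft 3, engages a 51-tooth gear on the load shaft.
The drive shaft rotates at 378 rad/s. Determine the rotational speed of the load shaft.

12 rad/s

chain 28/16 = 1.75 → 378/1.75 = 216 rad/s
gear mesh 108/18 = 6 → 216/6 = 36 rad/s
gear mesh 51/17 = 3 → 36/3 = 12 rad/s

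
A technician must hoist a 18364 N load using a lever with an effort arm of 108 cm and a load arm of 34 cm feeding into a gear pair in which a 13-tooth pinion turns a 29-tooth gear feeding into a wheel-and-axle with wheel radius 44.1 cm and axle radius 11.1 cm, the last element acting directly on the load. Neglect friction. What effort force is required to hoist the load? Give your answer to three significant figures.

Lever MA = effort arm / load arm = 108/34 = 3.1765.
Gear pair MA = 29/13 = 2.2308.
Wheel-and-axle MA = R/r = 44.1/11.1 = 3.973.
Combined ideal MA = 3.1765 × 2.2308 × 3.973 = 28.152.
Effort = load / MA = 18364 / 28.152 = 652.31 N.

652 N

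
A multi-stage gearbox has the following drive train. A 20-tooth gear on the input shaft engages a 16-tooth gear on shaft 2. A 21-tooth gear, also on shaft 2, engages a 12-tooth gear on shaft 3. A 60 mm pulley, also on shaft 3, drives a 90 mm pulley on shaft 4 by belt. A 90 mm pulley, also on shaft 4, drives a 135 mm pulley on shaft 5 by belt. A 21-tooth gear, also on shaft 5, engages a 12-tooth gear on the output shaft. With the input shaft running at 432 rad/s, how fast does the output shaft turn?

735 rad/s

the input shaft → shaft 2 (gear mesh, 16/20): 432 ÷ 0.8 = 540 rad/s
shaft 2 → shaft 3 (gear mesh, 12/21): 540 ÷ 0.57143 = 945 rad/s
shaft 3 → shaft 4 (belt, 90/60): 945 ÷ 1.5 = 630 rad/s
shaft 4 → shaft 5 (belt, 135/90): 630 ÷ 1.5 = 420 rad/s
shaft 5 → the output shaft (gear mesh, 12/21): 420 ÷ 0.57143 = 735 rad/s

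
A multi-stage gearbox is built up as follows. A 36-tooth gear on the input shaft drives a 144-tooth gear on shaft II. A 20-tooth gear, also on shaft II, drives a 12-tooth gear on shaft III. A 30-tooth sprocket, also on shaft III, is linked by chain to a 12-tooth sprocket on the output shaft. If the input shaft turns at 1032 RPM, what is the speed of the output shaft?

the input shaft → shaft II (gear mesh, 144/36): 1032 ÷ 4 = 258 RPM
shaft II → shaft III (gear mesh, 12/20): 258 ÷ 0.6 = 430 RPM
shaft III → the output shaft (chain, 12/30): 430 ÷ 0.4 = 1075 RPM

1075 RPM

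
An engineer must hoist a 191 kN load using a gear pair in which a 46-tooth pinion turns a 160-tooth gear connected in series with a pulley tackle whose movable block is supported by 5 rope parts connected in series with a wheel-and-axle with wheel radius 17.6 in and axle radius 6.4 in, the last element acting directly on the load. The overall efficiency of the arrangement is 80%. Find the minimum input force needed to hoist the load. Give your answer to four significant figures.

4.992 kN

Gear pair MA = 160/46 = 3.4783.
Block-and-tackle MA = number of supporting rope parts = 5.
Wheel-and-axle MA = R/r = 17.6/6.4 = 2.75.
Combined ideal MA = 3.4783 × 5 × 2.75 = 47.826.
Actual MA = 47.826 × 0.80 = 38.261.
Effort = load / actual MA = 191 / 38.261 = 4.992 kN.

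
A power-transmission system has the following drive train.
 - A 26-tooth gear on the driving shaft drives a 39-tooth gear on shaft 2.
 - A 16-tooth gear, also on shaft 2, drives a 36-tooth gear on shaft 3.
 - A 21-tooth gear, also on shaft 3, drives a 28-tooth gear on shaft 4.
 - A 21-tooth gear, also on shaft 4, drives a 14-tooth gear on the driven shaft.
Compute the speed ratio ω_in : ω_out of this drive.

Each stage contributes driven/driver: gear mesh 39/26 = 1.5, gear mesh 36/16 = 2.25, gear mesh 28/21 = 1.3333, gear mesh 14/21 = 0.66667.
Overall: 1.5 × 2.25 × 1.3333 × 0.66667 = 3.

3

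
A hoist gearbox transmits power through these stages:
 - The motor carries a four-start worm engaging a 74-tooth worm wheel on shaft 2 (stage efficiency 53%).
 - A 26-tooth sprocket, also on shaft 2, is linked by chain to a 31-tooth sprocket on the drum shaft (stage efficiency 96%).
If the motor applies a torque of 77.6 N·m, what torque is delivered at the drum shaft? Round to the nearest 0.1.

After the worm (74/4): 77.6 × 18.5 × 0.53 = 760.87 N·m
After the chain (31/26): 760.87 × 1.1923 × 0.96 = 870.9 N·m

870.9 N·m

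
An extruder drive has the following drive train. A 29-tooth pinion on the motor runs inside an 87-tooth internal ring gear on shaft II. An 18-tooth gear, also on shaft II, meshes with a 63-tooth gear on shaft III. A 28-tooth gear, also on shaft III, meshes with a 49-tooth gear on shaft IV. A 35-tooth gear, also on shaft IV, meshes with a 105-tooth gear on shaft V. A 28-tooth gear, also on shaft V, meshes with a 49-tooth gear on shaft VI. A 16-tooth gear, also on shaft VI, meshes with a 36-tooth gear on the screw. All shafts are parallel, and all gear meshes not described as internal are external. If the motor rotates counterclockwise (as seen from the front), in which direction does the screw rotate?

clockwise

the motor → shaft II: internal mesh, same direction → CCW.
shaft II → shaft III: external mesh, 1 reversal → CW.
shaft III → shaft IV: external mesh, 1 reversal → CCW.
shaft IV → shaft V: external mesh, 1 reversal → CW.
shaft V → shaft VI: external mesh, 1 reversal → CCW.
shaft VI → the screw: external mesh, 1 reversal → CW.
5 reversals in total — an odd number — so the screw turns opposite to the motor.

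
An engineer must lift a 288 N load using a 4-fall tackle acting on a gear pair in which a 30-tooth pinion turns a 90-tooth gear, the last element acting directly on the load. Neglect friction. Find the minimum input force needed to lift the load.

24 N

Block-and-tackle MA = number of supporting rope parts = 4.
Gear pair MA = 90/30 = 3.
Combined ideal MA = 4 × 3 = 12.
Effort = load / MA = 288 / 12 = 24 N.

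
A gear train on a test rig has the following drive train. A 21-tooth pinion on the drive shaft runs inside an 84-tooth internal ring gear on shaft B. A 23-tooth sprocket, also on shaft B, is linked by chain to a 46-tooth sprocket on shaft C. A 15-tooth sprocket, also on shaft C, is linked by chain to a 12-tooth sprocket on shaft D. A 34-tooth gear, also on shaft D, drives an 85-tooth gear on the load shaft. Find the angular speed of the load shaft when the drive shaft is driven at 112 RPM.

internal gear 84/21 = 4 → 112/4 = 28 RPM
chain 46/23 = 2 → 28/2 = 14 RPM
chain 12/15 = 0.8 → 14/0.8 = 17.5 RPM
gear mesh 85/34 = 2.5 → 17.5/2.5 = 7 RPM

7 RPM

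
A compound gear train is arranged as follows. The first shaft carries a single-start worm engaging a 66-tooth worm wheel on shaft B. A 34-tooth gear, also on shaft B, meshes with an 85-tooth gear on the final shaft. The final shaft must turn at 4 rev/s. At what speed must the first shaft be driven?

660 rev/s

Overall ratio R = 66 × 2.5 = 165.
Required input speed = output speed × R = 4 × 165 = 660 rev/s.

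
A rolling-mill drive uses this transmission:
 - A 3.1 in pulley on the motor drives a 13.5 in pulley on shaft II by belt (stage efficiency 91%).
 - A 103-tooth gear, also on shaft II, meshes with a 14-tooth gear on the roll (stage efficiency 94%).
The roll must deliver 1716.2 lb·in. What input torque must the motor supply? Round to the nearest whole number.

3390 lb·in

Overall ratio R = 4.3548 × 0.13592 = 0.59192; overall efficiency η = 0.91 × 0.94 = 0.8554.
Input torque = output torque / (R × η) = 1716.2 / (0.59192 × 0.8554) = 3389.5 lb·in.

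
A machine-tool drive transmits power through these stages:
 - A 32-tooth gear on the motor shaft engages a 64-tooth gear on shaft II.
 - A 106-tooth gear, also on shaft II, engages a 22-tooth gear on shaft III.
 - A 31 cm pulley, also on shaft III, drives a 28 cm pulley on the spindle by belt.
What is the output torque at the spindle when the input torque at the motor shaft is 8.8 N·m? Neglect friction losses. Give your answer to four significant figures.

gear mesh 64/32 = 2 → τ = 8.8·2 = 17.6 N·m
gear mesh 22/106 = 0.20755 → τ = 17.6·0.20755 = 3.6528 N·m
belt 28/31 = 0.90323 → τ = 3.6528·0.90323 = 3.2993 N·m

3.299 N·m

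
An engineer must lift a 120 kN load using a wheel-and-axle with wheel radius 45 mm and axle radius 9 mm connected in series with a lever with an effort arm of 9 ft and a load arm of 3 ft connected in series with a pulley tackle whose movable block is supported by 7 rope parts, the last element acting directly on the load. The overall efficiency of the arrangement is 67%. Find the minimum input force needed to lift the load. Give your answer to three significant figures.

1.71 kN

Wheel-and-axle MA = R/r = 45/9 = 5.
Lever MA = effort arm / load arm = 9/3 = 3.
Block-and-tackle MA = number of supporting rope parts = 7.
Combined ideal MA = 5 × 3 × 7 = 105.
Actual MA = 105 × 0.67 = 70.35.
Effort = load / actual MA = 120 / 70.35 = 1.7058 kN.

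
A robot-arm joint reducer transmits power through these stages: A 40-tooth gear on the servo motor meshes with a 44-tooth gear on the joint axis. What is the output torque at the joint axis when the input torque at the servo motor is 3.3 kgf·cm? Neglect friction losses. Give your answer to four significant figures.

gear mesh 44/40 = 1.1 → τ = 3.3·1.1 = 3.63 kgf·cm

3.630 kgf·cm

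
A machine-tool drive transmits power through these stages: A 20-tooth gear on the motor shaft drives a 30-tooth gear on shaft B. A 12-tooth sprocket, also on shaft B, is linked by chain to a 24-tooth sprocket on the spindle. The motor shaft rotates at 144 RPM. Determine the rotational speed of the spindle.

48 RPM

gear mesh 30/20 = 1.5 → 144/1.5 = 96 RPM
chain 24/12 = 2 → 96/2 = 48 RPM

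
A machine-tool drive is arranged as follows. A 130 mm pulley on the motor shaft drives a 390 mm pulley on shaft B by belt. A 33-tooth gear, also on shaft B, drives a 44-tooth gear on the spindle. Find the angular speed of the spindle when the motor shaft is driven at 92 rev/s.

23 rev/s

belt 390/130 = 3 → 92/3 = 30.667 rev/s
gear mesh 44/33 = 1.3333 → 30.667/1.3333 = 23 rev/s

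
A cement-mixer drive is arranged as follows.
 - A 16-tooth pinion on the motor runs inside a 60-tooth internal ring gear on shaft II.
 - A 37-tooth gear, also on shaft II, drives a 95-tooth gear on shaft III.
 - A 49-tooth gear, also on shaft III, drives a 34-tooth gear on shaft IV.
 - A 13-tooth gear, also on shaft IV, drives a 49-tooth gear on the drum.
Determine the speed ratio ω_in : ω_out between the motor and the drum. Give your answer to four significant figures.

Each stage contributes driven/driver: internal gear 60/16 = 3.75, gear mesh 95/37 = 2.5676, gear mesh 34/49 = 0.69388, gear mesh 49/13 = 3.7692.
Overall: 3.75 × 2.5676 × 0.69388 × 3.7692 = 25.182.

25.18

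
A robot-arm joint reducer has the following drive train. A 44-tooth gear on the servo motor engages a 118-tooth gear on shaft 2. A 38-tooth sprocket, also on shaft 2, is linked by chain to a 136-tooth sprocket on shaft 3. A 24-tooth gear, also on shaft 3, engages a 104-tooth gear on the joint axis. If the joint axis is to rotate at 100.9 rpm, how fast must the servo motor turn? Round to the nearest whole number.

Overall ratio R = 2.6818 × 3.5789 × 4.3333 = 41.592.
Required input speed = output speed × R = 100.9 × 41.592 = 4196.6 rpm.

4197 rpm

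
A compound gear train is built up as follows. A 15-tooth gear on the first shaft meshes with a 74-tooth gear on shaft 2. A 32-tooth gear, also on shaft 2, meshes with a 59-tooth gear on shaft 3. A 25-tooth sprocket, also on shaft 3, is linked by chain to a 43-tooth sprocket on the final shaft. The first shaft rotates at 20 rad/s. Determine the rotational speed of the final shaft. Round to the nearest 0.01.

1.28 rad/s

Gear mesh: ratio = 74/15 = 4.9333, so shaft 2 turns at 20 / 4.9333 = 4.0541 rad/s.
Gear mesh: ratio = 59/32 = 1.8438, so shaft 3 turns at 4.0541 / 1.8438 = 2.1988 rad/s.
Chain: ratio = 43/25 = 1.72, so the final shaft turns at 2.1988 / 1.72 = 1.2784 rad/s.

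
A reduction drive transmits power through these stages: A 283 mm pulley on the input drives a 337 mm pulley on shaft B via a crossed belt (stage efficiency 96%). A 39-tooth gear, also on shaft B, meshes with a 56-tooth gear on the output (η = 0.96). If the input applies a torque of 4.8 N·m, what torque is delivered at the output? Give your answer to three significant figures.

belt 337/283 = 1.1908 → τ = 4.8·1.1908·0.96 = 5.4873 N·m
gear mesh 56/39 = 1.4359 → τ = 5.4873·1.4359·0.96 = 7.564 N·m

7.56 N·m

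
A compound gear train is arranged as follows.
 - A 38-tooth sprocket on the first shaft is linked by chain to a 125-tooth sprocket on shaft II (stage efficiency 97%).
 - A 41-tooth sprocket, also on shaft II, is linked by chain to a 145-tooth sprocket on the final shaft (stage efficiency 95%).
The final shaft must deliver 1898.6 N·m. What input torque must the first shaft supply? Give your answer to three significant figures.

177 N·m

Overall ratio R = 3.2895 × 3.5366 = 11.634; overall efficiency η = 0.97 × 0.95 = 0.9215.
Input torque = output torque / (R × η) = 1898.6 / (11.634 × 0.9215) = 177.1 N·m.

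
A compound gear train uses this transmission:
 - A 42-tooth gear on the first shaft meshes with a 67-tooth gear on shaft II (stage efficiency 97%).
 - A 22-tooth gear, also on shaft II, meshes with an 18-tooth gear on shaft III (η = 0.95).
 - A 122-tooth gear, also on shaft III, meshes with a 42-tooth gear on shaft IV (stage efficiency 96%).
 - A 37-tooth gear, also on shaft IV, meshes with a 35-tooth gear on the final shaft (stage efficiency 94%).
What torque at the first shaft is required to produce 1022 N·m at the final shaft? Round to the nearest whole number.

Overall ratio R = 1.5952 × 0.81818 × 0.34426 × 0.94595 = 0.42504; overall efficiency η = 0.97 × 0.95 × 0.96 × 0.94 = 0.8316.
Input torque = output torque / (R × η) = 1022 / (0.42504 × 0.8316) = 2891.5 N·m.

2892 N·m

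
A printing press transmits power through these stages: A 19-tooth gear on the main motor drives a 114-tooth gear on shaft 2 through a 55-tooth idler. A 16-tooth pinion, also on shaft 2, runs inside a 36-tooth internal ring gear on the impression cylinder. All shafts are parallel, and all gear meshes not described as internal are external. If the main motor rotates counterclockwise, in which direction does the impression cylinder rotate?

the main motor → shaft 2: driver → idler → driven is 2 external meshes, 2 reversals → CCW.
shaft 2 → the impression cylinder: internal mesh, same direction → CCW.
2 reversals in total — an even number — so the impression cylinder turns the same way as the main motor.

counterclockwise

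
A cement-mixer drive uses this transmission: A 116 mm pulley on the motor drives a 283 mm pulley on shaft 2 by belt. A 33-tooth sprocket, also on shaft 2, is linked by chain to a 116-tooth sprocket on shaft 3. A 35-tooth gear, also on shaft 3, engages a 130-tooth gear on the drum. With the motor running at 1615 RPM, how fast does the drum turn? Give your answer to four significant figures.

50.70 RPM

belt 283/116 = 2.4397 → 1615/2.4397 = 661.98 RPM
chain 116/33 = 3.5152 → 661.98/3.5152 = 188.32 RPM
gear mesh 130/35 = 3.7143 → 188.32/3.7143 = 50.702 RPM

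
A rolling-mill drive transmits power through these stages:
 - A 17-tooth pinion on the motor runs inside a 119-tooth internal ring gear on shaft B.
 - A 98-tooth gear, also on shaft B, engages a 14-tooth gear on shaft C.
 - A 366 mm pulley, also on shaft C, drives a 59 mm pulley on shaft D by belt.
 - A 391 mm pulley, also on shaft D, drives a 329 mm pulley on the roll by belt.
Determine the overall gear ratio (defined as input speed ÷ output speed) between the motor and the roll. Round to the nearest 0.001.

0.136

Each stage contributes driven/driver: internal gear 119/17 = 7, gear mesh 14/98 = 0.14286, belt 59/366 = 0.1612, belt 329/391 = 0.84143.
Overall: 7 × 0.14286 × 0.1612 × 0.84143 = 0.13564.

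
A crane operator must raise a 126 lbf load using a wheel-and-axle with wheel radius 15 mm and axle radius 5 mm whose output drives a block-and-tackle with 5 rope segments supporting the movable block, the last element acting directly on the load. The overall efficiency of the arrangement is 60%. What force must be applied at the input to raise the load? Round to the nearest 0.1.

Wheel-and-axle MA = R/r = 15/5 = 3.
Block-and-tackle MA = number of supporting rope parts = 5.
Combined ideal MA = 3 × 5 = 15.
Actual MA = 15 × 0.60 = 9.
Effort = load / actual MA = 126 / 9 = 14 lbf.

14.0 lbf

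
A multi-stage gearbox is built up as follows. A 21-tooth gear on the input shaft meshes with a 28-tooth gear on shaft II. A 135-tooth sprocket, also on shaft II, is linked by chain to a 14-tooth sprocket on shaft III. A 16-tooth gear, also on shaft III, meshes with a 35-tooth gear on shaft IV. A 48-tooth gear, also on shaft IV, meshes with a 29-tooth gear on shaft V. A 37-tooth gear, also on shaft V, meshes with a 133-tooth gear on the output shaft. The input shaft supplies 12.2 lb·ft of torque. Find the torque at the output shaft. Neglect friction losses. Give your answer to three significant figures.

8.01 lb·ft

gear mesh 28/21 = 1.3333 → τ = 12.2·1.3333 = 16.267 lb·ft
chain 14/135 = 0.1037 → τ = 16.267·0.1037 = 1.6869 lb·ft
gear mesh 35/16 = 2.1875 → τ = 1.6869·2.1875 = 3.6901 lb·ft
gear mesh 29/48 = 0.60417 → τ = 3.6901·0.60417 = 2.2294 lb·ft
gear mesh 133/37 = 3.5946 → τ = 2.2294·3.5946 = 8.014 lb·ft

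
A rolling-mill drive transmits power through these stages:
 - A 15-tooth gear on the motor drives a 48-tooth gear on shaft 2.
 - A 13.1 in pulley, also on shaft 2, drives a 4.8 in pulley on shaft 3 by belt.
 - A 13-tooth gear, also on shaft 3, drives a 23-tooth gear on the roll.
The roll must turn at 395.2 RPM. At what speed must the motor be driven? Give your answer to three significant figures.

820 RPM

Overall ratio R = 3.2 × 0.36641 × 1.7692 = 2.0745.
Required input speed = output speed × R = 395.2 × 2.0745 = 819.83 RPM.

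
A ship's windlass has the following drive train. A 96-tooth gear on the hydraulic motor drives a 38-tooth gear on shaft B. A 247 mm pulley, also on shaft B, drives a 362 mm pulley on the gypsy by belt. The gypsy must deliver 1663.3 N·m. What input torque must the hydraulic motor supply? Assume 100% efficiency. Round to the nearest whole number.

2867 N·m

Overall ratio R = 0.39583 × 1.4656 = 0.58013.
Input torque = output torque / R = 1663.3 / 0.58013 = 2867.1 N·m.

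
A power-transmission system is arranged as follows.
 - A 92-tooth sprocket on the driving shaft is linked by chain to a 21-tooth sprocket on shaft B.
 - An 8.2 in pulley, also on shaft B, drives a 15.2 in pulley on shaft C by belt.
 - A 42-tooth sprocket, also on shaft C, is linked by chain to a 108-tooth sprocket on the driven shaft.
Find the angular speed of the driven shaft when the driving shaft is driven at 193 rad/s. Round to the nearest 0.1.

the driving shaft → shaft B (chain, 21/92): 193 ÷ 0.22826 = 845.52 rad/s
shaft B → shaft C (belt, 15.2/8.2): 845.52 ÷ 1.8537 = 456.14 rad/s
shaft C → the driven shaft (chain, 108/42): 456.14 ÷ 2.5714 = 177.39 rad/s

177.4 rad/s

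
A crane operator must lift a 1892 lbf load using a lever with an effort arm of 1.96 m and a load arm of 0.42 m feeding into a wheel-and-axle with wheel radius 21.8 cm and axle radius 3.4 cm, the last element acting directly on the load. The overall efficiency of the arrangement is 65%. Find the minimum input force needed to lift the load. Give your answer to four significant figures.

Lever MA = effort arm / load arm = 1.96/0.42 = 4.6667.
Wheel-and-axle MA = R/r = 21.8/3.4 = 6.4118.
Combined ideal MA = 4.6667 × 6.4118 = 29.922.
Actual MA = 29.922 × 0.65 = 19.449.
Effort = load / actual MA = 1892 / 19.449 = 97.28 lbf.

97.28 lbf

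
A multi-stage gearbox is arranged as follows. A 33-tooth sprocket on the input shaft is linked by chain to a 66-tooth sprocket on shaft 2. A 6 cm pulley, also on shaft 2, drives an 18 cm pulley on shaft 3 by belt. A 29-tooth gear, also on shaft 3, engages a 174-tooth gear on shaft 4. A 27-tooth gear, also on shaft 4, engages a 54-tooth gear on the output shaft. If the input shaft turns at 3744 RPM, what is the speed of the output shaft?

52 RPM

Chain: ratio = 66/33 = 2, so shaft 2 turns at 3744 / 2 = 1872 RPM.
Belt: ratio = 18/6 = 3, so shaft 3 turns at 1872 / 3 = 624 RPM.
Gear mesh: ratio = 174/29 = 6, so shaft 4 turns at 624 / 6 = 104 RPM.
Gear mesh: ratio = 54/27 = 2, so the output shaft turns at 104 / 2 = 52 RPM.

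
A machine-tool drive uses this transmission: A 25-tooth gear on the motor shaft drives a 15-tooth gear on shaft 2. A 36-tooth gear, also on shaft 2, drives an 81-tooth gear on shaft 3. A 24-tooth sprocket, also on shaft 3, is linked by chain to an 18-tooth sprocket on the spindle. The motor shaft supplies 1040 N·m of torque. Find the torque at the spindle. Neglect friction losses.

gear mesh 15/25 = 0.6 → τ = 1040·0.6 = 624 N·m
gear mesh 81/36 = 2.25 → τ = 624·2.25 = 1404 N·m
chain 18/24 = 0.75 → τ = 1404·0.75 = 1053 N·m

1053 N·m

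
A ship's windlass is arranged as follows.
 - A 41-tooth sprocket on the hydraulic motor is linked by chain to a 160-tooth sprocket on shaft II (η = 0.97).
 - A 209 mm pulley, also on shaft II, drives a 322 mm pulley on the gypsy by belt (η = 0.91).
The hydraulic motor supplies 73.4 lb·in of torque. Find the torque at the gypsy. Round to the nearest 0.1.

389.5 lb·in

Chain: ratio = 160/41 = 3.9024; torque at shaft II = 73.4 × 3.9024 × 0.97 = 277.85 lb·in.
Belt: ratio = 322/209 = 1.5407; torque at the gypsy = 277.85 × 1.5407 × 0.91 = 389.54 lb·in.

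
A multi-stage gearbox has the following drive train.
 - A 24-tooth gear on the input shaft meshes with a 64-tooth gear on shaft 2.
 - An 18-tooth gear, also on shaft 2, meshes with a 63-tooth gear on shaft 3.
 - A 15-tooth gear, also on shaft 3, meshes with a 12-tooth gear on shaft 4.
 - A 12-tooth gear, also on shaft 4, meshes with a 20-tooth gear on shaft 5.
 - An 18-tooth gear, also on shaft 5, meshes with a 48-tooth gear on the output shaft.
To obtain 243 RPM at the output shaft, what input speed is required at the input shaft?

Overall ratio R = 2.6667 × 3.5 × 0.8 × 1.6667 × 2.6667 = 33.185.
Required input speed = output speed × R = 243 × 33.185 = 8064 RPM.

8064 RPM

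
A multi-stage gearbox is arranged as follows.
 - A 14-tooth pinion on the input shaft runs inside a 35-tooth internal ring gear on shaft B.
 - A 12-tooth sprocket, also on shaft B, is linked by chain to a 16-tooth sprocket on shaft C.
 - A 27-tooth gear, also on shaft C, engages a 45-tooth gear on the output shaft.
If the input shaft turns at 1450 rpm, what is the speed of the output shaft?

261 rpm

internal gear 35/14 = 2.5 → 1450/2.5 = 580 rpm
chain 16/12 = 1.3333 → 580/1.3333 = 435 rpm
gear mesh 45/27 = 1.6667 → 435/1.6667 = 261 rpm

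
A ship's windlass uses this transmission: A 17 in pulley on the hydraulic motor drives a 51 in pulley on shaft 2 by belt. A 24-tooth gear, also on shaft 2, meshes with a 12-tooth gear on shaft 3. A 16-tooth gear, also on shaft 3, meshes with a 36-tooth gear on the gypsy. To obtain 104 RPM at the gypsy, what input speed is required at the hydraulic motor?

Overall ratio R = 3 × 0.5 × 2.25 = 3.375.
Required input speed = output speed × R = 104 × 3.375 = 351 RPM.

351 RPM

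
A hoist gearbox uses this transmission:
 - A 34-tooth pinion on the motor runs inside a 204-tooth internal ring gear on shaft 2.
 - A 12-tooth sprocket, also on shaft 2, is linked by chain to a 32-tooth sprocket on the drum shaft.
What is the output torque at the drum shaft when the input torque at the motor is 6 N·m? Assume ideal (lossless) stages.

After the internal gear (204/34): 6 × 6 = 36 N·m
After the chain (32/12): 36 × 2.6667 = 96 N·m

96 N·m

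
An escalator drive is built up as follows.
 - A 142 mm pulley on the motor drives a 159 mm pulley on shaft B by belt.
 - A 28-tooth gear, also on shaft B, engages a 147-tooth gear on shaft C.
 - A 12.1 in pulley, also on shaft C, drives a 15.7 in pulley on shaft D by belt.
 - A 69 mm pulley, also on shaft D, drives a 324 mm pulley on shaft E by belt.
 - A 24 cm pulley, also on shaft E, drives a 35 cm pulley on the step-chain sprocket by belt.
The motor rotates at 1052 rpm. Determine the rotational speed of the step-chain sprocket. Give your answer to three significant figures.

20.1 rpm

the motor → shaft B (belt, 159/142): 1052 ÷ 1.1197 = 939.52 rpm
shaft B → shaft C (gear mesh, 147/28): 939.52 ÷ 5.25 = 178.96 rpm
shaft C → shaft D (belt, 15.7/12.1): 178.96 ÷ 1.2975 = 137.92 rpm
shaft D → shaft E (belt, 324/69): 137.92 ÷ 4.6957 = 29.372 rpm
shaft E → the step-chain sprocket (belt, 35/24): 29.372 ÷ 1.4583 = 20.141 rpm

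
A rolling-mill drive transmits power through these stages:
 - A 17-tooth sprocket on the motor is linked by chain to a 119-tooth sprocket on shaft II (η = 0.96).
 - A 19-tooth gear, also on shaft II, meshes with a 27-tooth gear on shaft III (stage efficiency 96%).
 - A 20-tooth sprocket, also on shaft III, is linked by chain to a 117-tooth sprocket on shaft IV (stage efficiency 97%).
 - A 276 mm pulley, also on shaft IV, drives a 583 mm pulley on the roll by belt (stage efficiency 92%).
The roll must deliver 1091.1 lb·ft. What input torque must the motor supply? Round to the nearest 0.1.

Overall ratio R = 7 × 1.4211 × 5.85 × 2.1123 = 122.92; overall efficiency η = 0.96 × 0.96 × 0.97 × 0.92 = 0.8224.
Input torque = output torque / (R × η) = 1091.1 / (122.92 × 0.8224) = 10.793 lb·ft.

10.8 lb·ft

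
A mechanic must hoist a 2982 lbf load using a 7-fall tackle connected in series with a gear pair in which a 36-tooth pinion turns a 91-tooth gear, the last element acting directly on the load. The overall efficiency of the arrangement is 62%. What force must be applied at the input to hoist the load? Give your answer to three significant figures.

272 lbf

Block-and-tackle MA = number of supporting rope parts = 7.
Gear pair MA = 91/36 = 2.5278.
Combined ideal MA = 7 × 2.5278 = 17.694.
Actual MA = 17.694 × 0.62 = 10.971.
Effort = load / actual MA = 2982 / 10.971 = 271.82 lbf.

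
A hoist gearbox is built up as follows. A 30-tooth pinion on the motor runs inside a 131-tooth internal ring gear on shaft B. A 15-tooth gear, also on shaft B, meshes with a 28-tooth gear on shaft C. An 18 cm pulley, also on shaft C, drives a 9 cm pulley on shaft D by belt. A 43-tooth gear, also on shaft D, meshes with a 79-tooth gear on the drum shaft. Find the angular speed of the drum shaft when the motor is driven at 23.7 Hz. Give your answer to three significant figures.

the motor → shaft B (internal gear, 131/30): 23.7 ÷ 4.3667 = 5.4275 Hz
shaft B → shaft C (gear mesh, 28/15): 5.4275 ÷ 1.8667 = 2.9076 Hz
shaft C → shaft D (belt, 9/18): 2.9076 ÷ 0.5 = 5.8152 Hz
shaft D → the drum shaft (gear mesh, 79/43): 5.8152 ÷ 1.8372 = 3.1652 Hz

3.17 Hz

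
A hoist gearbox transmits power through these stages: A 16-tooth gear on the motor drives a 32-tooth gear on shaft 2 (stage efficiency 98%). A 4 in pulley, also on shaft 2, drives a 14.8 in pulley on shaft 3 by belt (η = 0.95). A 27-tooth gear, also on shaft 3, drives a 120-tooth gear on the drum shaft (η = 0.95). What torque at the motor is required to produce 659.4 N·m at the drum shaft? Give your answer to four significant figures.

Overall ratio R = 2 × 3.7 × 4.4444 = 32.889; overall efficiency η = 0.98 × 0.95 × 0.95 = 0.8844.
Input torque = output torque / (R × η) = 659.4 / (32.889 × 0.8844) = 22.669 N·m.

22.67 N·m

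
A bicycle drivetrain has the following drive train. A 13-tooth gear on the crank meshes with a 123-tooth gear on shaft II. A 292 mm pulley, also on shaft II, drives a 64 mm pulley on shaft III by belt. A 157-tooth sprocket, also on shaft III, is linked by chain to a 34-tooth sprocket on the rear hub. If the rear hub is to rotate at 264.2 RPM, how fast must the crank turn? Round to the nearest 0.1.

Overall ratio R = 9.4615 × 0.21918 × 0.21656 = 0.44909.
Required input speed = output speed × R = 264.2 × 0.44909 = 118.65 RPM.

118.7 RPM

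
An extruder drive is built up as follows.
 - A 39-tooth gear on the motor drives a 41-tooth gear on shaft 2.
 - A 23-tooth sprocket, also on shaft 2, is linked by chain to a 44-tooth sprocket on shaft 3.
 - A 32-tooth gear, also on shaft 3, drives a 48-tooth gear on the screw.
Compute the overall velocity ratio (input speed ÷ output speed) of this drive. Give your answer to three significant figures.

Each stage contributes driven/driver: gear mesh 41/39 = 1.0513, chain 44/23 = 1.913, gear mesh 48/32 = 1.5.
Overall: 1.0513 × 1.913 × 1.5 = 3.0167.

3.02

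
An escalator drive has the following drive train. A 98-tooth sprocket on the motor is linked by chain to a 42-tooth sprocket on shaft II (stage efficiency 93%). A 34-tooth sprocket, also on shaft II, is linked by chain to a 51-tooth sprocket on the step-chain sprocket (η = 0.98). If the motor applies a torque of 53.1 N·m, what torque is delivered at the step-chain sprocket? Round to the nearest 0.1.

chain 42/98 = 0.42857 → τ = 53.1·0.42857·0.93 = 21.164 N·m
chain 51/34 = 1.5 → τ = 21.164·1.5·0.98 = 31.111 N·m

31.1 N·m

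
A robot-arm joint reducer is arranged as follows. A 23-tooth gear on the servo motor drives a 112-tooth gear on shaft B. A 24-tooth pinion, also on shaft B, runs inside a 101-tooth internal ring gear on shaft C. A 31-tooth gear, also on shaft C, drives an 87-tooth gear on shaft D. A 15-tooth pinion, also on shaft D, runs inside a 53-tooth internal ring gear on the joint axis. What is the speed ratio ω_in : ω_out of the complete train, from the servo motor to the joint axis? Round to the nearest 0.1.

Each stage contributes driven/driver: gear mesh 112/23 = 4.8696, internal gear 101/24 = 4.2083, gear mesh 87/31 = 2.8065, internal gear 53/15 = 3.5333.
Overall: 4.8696 × 4.2083 × 2.8065 × 3.5333 = 203.21.

203.2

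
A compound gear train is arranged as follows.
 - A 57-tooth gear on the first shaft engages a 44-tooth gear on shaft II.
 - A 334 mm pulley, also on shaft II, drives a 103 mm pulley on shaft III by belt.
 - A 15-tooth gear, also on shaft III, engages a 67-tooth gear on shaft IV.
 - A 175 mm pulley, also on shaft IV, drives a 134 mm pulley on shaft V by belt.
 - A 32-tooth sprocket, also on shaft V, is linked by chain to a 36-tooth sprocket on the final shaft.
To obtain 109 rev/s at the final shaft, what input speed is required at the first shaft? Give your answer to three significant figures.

99.8 rev/s

Overall ratio R = 0.77193 × 0.30838 × 4.4667 × 0.76571 × 1.125 = 0.91595.
Required input speed = output speed × R = 109 × 0.91595 = 99.838 rev/s.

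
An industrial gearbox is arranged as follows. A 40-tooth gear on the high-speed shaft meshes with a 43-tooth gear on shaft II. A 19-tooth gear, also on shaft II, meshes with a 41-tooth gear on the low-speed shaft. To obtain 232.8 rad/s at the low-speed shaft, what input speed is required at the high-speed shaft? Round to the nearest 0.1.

540.0 rad/s

Overall ratio R = 1.075 × 2.1579 = 2.3197.
Required input speed = output speed × R = 232.8 × 2.3197 = 540.03 rad/s.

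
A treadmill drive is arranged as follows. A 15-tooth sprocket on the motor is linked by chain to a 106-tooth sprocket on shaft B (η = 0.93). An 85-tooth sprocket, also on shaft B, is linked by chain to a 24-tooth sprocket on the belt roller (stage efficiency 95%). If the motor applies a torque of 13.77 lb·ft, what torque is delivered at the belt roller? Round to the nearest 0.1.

After the chain (106/15): 13.77 × 7.0667 × 0.93 = 90.496 lb·ft
After the chain (24/85): 90.496 × 0.28235 × 0.95 = 24.274 lb·ft

24.3 lb·ft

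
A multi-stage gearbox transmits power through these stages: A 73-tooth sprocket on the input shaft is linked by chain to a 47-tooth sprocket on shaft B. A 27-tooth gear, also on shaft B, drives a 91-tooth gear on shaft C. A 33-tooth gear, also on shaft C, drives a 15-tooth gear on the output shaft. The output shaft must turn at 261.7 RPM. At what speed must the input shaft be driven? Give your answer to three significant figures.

Overall ratio R = 0.64384 × 3.3704 × 0.45455 = 0.98635.
Required input speed = output speed × R = 261.7 × 0.98635 = 258.13 RPM.

258 RPM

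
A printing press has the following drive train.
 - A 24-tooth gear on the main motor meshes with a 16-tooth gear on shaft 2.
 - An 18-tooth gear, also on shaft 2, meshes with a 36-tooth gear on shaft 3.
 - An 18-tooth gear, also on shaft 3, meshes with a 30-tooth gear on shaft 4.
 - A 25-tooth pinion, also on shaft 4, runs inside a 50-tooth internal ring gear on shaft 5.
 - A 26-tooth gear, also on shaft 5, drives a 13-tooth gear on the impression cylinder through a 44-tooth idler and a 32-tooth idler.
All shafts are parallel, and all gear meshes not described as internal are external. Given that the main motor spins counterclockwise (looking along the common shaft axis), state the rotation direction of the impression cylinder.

the main motor → shaft 2: external mesh, 1 reversal → CW.
shaft 2 → shaft 3: external mesh, 1 reversal → CCW.
shaft 3 → shaft 4: external mesh, 1 reversal → CW.
shaft 4 → shaft 5: internal mesh, same direction → CW.
shaft 5 → the impression cylinder: driver → idler → idler → driven is 3 external meshes, 3 reversals → CCW.
6 reversals in total — an even number — so the impression cylinder turns the same way as the main motor.

counterclockwise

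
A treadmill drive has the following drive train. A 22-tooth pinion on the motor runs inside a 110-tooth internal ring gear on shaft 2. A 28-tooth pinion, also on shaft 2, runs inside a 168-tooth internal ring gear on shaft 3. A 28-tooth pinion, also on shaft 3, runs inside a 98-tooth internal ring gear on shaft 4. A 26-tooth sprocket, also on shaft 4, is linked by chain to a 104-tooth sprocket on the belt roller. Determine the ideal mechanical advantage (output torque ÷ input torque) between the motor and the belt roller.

Each stage contributes driven/driver: internal gear 110/22 = 5, internal gear 168/28 = 6, internal gear 98/28 = 3.5, chain 104/26 = 4.
Overall: 5 × 6 × 3.5 × 4 = 420.

420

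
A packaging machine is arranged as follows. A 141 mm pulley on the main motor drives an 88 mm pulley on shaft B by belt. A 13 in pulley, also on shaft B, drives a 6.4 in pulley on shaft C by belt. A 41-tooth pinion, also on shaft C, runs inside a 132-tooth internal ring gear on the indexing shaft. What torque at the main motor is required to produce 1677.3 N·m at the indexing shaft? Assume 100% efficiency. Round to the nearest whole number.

Overall ratio R = 0.62411 × 0.49231 × 3.2195 = 0.98921.
Input torque = output torque / R = 1677.3 / 0.98921 = 1695.6 N·m.

1696 N·m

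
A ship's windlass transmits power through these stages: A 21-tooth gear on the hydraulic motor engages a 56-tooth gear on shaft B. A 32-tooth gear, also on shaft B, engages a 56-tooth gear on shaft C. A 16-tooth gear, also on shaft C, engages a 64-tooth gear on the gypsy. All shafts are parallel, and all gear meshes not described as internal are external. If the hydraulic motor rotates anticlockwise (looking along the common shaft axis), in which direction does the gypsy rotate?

the hydraulic motor → shaft B: external mesh, 1 reversal → CW.
shaft B → shaft C: external mesh, 1 reversal → CCW.
shaft C → the gypsy: external mesh, 1 reversal → CW.
3 reversals in total — an odd number — so the gypsy turns opposite to the hydraulic motor.

clockwise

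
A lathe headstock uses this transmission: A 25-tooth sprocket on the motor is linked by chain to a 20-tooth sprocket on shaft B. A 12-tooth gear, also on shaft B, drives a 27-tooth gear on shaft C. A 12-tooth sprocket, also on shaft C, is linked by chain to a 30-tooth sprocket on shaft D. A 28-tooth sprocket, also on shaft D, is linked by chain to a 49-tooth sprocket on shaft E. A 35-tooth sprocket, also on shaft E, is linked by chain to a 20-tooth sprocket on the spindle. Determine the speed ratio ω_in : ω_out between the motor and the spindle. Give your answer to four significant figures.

4.500

Each stage contributes driven/driver: chain 20/25 = 0.8, gear mesh 27/12 = 2.25, chain 30/12 = 2.5, chain 49/28 = 1.75, chain 20/35 = 0.57143.
Overall: 0.8 × 2.25 × 2.5 × 1.75 × 0.57143 = 4.5.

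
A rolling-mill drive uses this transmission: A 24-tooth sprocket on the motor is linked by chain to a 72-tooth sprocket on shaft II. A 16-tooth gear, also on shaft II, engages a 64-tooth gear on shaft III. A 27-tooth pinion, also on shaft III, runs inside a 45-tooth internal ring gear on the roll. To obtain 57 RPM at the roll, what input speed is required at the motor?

Overall ratio R = 3 × 4 × 1.6667 = 20.
Required input speed = output speed × R = 57 × 20 = 1140 RPM.

1140 RPM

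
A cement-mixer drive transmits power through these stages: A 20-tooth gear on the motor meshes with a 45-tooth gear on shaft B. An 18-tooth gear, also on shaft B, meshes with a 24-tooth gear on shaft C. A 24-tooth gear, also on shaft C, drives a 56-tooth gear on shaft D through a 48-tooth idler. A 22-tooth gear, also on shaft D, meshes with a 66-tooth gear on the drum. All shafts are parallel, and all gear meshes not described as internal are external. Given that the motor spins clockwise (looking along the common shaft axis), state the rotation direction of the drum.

the motor → shaft B: external mesh, 1 reversal → CCW.
shaft B → shaft C: external mesh, 1 reversal → CW.
shaft C → shaft D: driver → idler → driven is 2 external meshes, 2 reversals → CW.
shaft D → the drum: external mesh, 1 reversal → CCW.
5 reversals in total — an odd number — so the drum turns opposite to the motor.

counterclockwise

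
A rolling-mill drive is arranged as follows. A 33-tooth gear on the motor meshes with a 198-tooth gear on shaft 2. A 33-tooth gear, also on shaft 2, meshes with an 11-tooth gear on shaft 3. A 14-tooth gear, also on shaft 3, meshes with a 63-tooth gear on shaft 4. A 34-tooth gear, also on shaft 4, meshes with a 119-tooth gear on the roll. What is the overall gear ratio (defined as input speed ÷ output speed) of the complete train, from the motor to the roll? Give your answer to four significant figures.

31.50

Each stage contributes driven/driver: gear mesh 198/33 = 6, gear mesh 11/33 = 0.33333, gear mesh 63/14 = 4.5, gear mesh 119/34 = 3.5.
Overall: 6 × 0.33333 × 4.5 × 3.5 = 31.5.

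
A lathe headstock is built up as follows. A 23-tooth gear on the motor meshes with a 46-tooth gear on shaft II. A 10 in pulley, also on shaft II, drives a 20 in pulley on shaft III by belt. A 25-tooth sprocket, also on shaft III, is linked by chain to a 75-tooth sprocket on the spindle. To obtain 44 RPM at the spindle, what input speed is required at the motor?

Overall ratio R = 2 × 2 × 3 = 12.
Required input speed = output speed × R = 44 × 12 = 528 RPM.

528 RPM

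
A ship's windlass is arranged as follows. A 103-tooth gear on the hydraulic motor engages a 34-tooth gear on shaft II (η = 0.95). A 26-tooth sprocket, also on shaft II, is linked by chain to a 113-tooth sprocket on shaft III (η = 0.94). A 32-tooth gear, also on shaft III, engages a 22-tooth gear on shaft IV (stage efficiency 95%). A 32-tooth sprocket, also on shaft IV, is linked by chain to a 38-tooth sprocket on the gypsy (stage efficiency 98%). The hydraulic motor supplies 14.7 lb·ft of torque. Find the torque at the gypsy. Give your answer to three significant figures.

Gear mesh: ratio = 34/103 = 0.3301; torque at shaft II = 14.7 × 0.3301 × 0.95 = 4.6098 lb·ft.
Chain: ratio = 113/26 = 4.3462; torque at shaft III = 4.6098 × 4.3462 × 0.94 = 18.833 lb·ft.
Gear mesh: ratio = 22/32 = 0.6875; torque at shaft IV = 18.833 × 0.6875 × 0.95 = 12.3 lb·ft.
Chain: ratio = 38/32 = 1.1875; torque at the gypsy = 12.3 × 1.1875 × 0.98 = 14.314 lb·ft.

14.3 lb·ft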